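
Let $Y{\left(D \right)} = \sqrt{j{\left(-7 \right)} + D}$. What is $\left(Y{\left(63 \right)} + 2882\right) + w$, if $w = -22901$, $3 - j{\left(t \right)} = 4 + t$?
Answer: $-20019 + \sqrt{69} \approx -20011.0$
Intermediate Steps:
$j{\left(t \right)} = -1 - t$ ($j{\left(t \right)} = 3 - \left(4 + t\right) = -1 - t$)
$Y{\left(D \right)} = \sqrt{6 + D}$ ($Y{\left(D \right)} = \sqrt{\left(-1 - -7\right) + D} = \sqrt{\left(-1 + 7\right) + D} = \sqrt{6 + D}$)
$\left(Y{\left(63 \right)} + 2882\right) + w = \left(\sqrt{6 + 63} + 2882\right) - 22901 = \left(\sqrt{69} + 2882\right) - 22901 = \left(2882 + \sqrt{69}\right) - 22901 = -20019 + \sqrt{69}$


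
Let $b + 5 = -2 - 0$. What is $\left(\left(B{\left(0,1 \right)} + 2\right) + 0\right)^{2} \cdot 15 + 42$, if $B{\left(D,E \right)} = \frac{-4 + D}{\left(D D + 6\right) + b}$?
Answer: $582$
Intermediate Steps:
$b = -7$ ($b = -5 - 2 = -7$)
$B{\left(D,E \right)} = \frac{-4 + D}{-1 + D^{2}}$ ($B{\left(D,E \right)} = \frac{-4 + D}{\left(D D + 6\right) - 7} = \frac{-4 + D}{\left(D^{2} + 6\right) - 7} = \frac{-4 + D}{\left(6 + D^{2}\right) - 7} = \frac{-4 + D}{-1 + D^{2}}$)
$\left(\left(B{\left(0,1 \right)} + 2\right) + 0\right)^{2} \cdot 15 + 42 = \left(\left(\frac{-4 + 0}{-1 + 0^{2}} + 2\right) + 0\right)^{2} \cdot 15 + 42 = \left(\left(\frac{1}{-1 + 0} \left(-4\right) + 2\right) + 0\right)^{2} \cdot 15 + 42 = \left(\left(\frac{1}{-1} \left(-4\right) + 2\right) + 0\right)^{2} \cdot 15 + 42 = \left(\left(\left(-1\right) \left(-4\right) + 2\right) + 0\right)^{2} \cdot 15 + 42 = \left(\left(4 + 2\right) + 0\right)^{2} \cdot 15 + 42 = \left(6 + 0\right)^{2} \cdot 15 + 42 = 6^{2} \cdot 15 + 42 = 36 \cdot 15 + 42 = 540 + 42 = 582$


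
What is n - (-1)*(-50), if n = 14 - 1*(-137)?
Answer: 101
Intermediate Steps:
n = 151 (n = 14 + 137 = 151)
n - (-1)*(-50) = 151 - (-1)*(-50) = 151 - 1*50 = 151 - 50 = 101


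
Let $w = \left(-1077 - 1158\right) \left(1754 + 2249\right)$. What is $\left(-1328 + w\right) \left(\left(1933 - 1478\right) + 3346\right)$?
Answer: $-34011473433$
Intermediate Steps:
$w = -8946705$ ($w = \left(-2235\right) 4003 = -8946705$)
$\left(-1328 + w\right) \left(\left(1933 - 1478\right) + 3346\right) = \left(-1328 - 8946705\right) \left(\left(1933 - 1478\right) + 3346\right) = - 8948033 \left(\left(1933 - 1478\right) + 3346\right) = - 8948033 \left(455 + 3346\right) = \left(-8948033\right) 3801 = -34011473433$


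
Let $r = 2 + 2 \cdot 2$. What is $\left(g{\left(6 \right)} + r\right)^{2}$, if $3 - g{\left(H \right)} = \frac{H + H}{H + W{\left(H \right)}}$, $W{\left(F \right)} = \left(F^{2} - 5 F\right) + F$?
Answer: $\frac{625}{9} \approx 69.444$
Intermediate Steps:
$W{\left(F \right)} = F^{2} - 4 F$
$r = 6$ ($r = 2 + 4 = 6$)
$g{\left(H \right)} = 3 - \frac{2 H}{H + H \left(-4 + H\right)}$ ($g{\left(H \right)} = 3 - \frac{H + H}{H + H \left(-4 + H\right)} = 3 - \frac{2 H}{H + H \left(-4 + H\right)}$)
$\left(g{\left(6 \right)} + r\right)^{2} = \left(\frac{-11 + 3 \cdot 6}{-3 + 6} + 6\right)^{2} = \left(\frac{-11 + 18}{3} + 6\right)^{2} = \left(\frac{1}{3} \cdot 7 + 6\right)^{2} = \left(\frac{7}{3} + 6\right)^{2} = \left(\frac{25}{3}\right)^{2} = \frac{625}{9}$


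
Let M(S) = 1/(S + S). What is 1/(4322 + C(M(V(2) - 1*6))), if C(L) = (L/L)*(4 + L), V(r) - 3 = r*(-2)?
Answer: 14/60563 ≈ 0.00023116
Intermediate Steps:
V(r) = 3 - 2*r (V(r) = 3 + r*(-2) = 3 - 2*r)
M(S) = 1/(2*S)
C(L) = 4 + L (C(L) = 1*(4 + L) = 4 + L)
1/(4322 + C(M(V(2) - 1*6))) = 1/(4322 + (4 + 1/(2*((3 - 2*2) - 1*6)))) = 1/(4322 + (4 + 1/(2*((3 - 4) - 6)))) = 1/(4322 + (4 + 1/(2*(-1 - 6)))) = 1/(4322 + (4 + (1/2)/(-7))) = 1/(4322 + (4 + (1/2)*(-1/7))) = 1/(4322 + (4 - 1/14)) = 1/(4322 + 55/14) = 1/(60563/14) = 14/60563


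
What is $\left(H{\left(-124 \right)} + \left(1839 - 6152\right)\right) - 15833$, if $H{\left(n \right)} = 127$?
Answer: $-20019$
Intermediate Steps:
$\left(H{\left(-124 \right)} + \left(1839 - 6152\right)\right) - 15833 = \left(127 + \left(1839 - 6152\right)\right) - 15833 = \left(127 - 4313\right) - 15833 = -4186 - 15833 = -20019$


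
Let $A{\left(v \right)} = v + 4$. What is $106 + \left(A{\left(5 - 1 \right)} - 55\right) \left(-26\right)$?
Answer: $1328$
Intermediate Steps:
$A{\left(v \right)} = 4 + v$
$106 + \left(A{\left(5 - 1 \right)} - 55\right) \left(-26\right) = 106 + \left(\left(4 + \left(5 - 1\right)\right) - 55\right) \left(-26\right) = 106 + \left(\left(4 + 4\right) - 55\right) \left(-26\right) = 106 + \left(8 - 55\right) \left(-26\right) = 106 - -1222 = 106 + 1222 = 1328$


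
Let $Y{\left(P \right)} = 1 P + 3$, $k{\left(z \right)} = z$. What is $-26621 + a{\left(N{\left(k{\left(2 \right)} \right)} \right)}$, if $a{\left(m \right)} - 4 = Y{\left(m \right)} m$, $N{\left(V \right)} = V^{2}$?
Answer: $-26589$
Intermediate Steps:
$Y{\left(P \right)} = 3 + P$ ($Y{\left(P \right)} = P + 3 = 3 + P$)
$a{\left(m \right)} = 4 + m \left(3 + m\right)$ ($a{\left(m \right)} = 4 + \left(3 + m\right) m = 4 + m \left(3 + m\right)$)
$-26621 + a{\left(N{\left(k{\left(2 \right)} \right)} \right)} = -26621 + \left(4 + 2^{2} \left(3 + 2^{2}\right)\right) = -26621 + \left(4 + 4 \left(3 + 4\right)\right) = -26621 + \left(4 + 4 \cdot 7\right) = -26621 + \left(4 + 28\right) = -26621 + 32 = -26589$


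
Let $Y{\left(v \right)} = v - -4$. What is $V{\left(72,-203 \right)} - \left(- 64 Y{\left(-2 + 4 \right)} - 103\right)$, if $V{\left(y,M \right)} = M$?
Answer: $284$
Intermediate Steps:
$Y{\left(v \right)} = 4 + v$ ($Y{\left(v \right)} = v + 4 = 4 + v$)
$V{\left(72,-203 \right)} - \left(- 64 Y{\left(-2 + 4 \right)} - 103\right) = -203 - \left(- 64 \left(4 + \left(-2 + 4\right)\right) - 103\right) = -203 - \left(- 64 \left(4 + 2\right) - 103\right) = -203 - \left(\left(-64\right) 6 - 103\right) = -203 - \left(-384 - 103\right) = -203 - -487 = -203 + 487 = 284$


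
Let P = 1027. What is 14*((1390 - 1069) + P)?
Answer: 18872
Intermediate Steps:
14*((1390 - 1069) + P) = 14*((1390 - 1069) + 1027) = 14*(321 + 1027) = 14*1348 = 18872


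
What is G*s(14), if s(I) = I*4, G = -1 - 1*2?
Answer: -168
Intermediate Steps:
G = -3 (G = -1 - 2 = -3)
s(I) = 4*I
G*s(14) = -12*14 = -3*56 = -168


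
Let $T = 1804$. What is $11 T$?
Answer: $19844$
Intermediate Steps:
$11 T = 11 \cdot 1804 = 19844$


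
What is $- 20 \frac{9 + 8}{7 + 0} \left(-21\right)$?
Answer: $1020$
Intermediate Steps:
$- 20 \frac{9 + 8}{7 + 0} \left(-21\right) = - 20 \cdot \frac{17}{7} \left(-21\right) = - 20 \cdot 17 \cdot \frac{1}{7} \left(-21\right) = \left(-20\right) \frac{17}{7} \left(-21\right) = \left(- \frac{340}{7}\right) \left(-21\right) = 1020$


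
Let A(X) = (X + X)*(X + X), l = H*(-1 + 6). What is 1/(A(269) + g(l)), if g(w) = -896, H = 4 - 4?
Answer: 1/288548 ≈ 3.4656e-6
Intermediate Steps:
H = 0
l = 0 (l = 0*(-1 + 6) = 0*5 = 0)
A(X) = 4*X**2 (A(X) = (2*X)*(2*X) = 4*X**2)
1/(A(269) + g(l)) = 1/(4*269**2 - 896) = 1/(4*72361 - 896) = 1/(289444 - 896) = 1/288548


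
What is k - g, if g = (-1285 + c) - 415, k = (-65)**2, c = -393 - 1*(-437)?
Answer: 5881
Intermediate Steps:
c = 44 (c = -393 + 437 = 44)
k = 4225
g = -1656 (g = (-1285 + 44) - 415 = -1241 - 415 = -1656)
k - g = 4225 - 1*(-1656) = 4225 + 1656 = 5881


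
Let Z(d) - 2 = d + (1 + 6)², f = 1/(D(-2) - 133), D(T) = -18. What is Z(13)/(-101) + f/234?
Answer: -2261477/3568734 ≈ -0.63369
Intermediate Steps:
f = -1/151 (f = 1/(-18 - 133) = 1/(-151) = -1/151 ≈ -0.0066225)
Z(d) = 51 + d (Z(d) = 2 + (d + (1 + 6)²) = 2 + (d + 7²) = 2 + (d + 49) = 2 + (49 + d) = 51 + d)
Z(13)/(-101) + f/234 = (51 + 13)/(-101) - 1/151/234 = 64*(-1/101) - 1/151*1/234 = -64/101 - 1/35334 = -2261477/3568734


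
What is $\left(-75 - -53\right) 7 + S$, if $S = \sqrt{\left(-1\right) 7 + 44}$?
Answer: $-154 + \sqrt{37} \approx -147.92$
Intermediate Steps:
$S = \sqrt{37}$ ($S = \sqrt{-7 + 44} = \sqrt{37} \approx 6.0828$)
$\left(-75 - -53\right) 7 + S = \left(-75 - -53\right) 7 + \sqrt{37} = \left(-75 + 53\right) 7 + \sqrt{37} = \left(-22\right) 7 + \sqrt{37} = -154 + \sqrt{37}$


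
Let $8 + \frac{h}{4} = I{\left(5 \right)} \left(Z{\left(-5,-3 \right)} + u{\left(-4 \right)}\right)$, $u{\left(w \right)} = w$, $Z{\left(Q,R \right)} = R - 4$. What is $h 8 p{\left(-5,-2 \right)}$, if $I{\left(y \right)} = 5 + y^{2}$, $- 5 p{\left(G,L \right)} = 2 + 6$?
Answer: $\frac{86528}{5} \approx 17306.0$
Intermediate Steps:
$p{\left(G,L \right)} = - \frac{8}{5}$ ($p{\left(G,L \right)} = - \frac{2 + 6}{5} = \left(- \frac{1}{5}\right) 8 = - \frac{8}{5}$)
$Z{\left(Q,R \right)} = -4 + R$
$h = -1352$ ($h = -32 + 4 \left(5 + 5^{2}\right) \left(\left(-4 - 3\right) - 4\right) = -32 + 4 \left(5 + 25\right) \left(-7 - 4\right) = -32 + 4 \cdot 30 \left(-11\right) = -32 + 4 \left(-330\right) = -32 - 1320 = -1352$)
$h 8 p{\left(-5,-2 \right)} = \left(-1352\right) 8 \left(- \frac{8}{5}\right) = \left(-10816\right) \left(- \frac{8}{5}\right) = \frac{86528}{5}$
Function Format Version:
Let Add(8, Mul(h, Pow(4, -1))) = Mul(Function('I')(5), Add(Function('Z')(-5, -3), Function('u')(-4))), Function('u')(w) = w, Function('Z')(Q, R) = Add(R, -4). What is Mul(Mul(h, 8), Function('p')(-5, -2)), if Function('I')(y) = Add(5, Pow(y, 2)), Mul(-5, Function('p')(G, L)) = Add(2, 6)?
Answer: Rational(86528, 5) ≈ 17306.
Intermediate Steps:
Function('p')(G, L) = Rational(-8, 5) (Function('p')(G, L) = Mul(Rational(-1, 5), Add(2, 6)) = Mul(Rational(-1, 5), 8) = Rational(-8, 5))
Function('Z')(Q, R) = Add(-4, R)
h = -1352 (h = Add(-32, Mul(4, Mul(Add(5, Pow(5, 2)), Add(Add(-4, -3), -4)))) = Add(-32, Mul(4, Mul(Add(5, 25), Add(-7, -4)))) = Add(-32, Mul(4, Mul(30, -11))) = Add(-32, Mul(4, -330)) = Add(-32, -1320) = -1352)
Mul(Mul(h, 8), Function('p')(-5, -2)) = Mul(Mul(-1352, 8), Rational(-8, 5)) = Mul(-10816, Rational(-8, 5)) = Rational(86528, 5)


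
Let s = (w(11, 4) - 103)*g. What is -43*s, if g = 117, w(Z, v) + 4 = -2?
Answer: 548379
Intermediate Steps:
w(Z, v) = -6 (w(Z, v) = -4 - 2 = -6)
s = -12753 (s = (-6 - 103)*117 = -109*117 = -12753)
-43*s = -43*(-12753) = 548379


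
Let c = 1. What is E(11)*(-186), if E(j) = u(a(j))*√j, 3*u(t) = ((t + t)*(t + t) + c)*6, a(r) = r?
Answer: -180420*√11 ≈ -5.9839e+5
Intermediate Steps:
u(t) = 2 + 8*t² (u(t) = (((t + t)*(t + t) + 1)*6)/3 = (((2*t)*(2*t) + 1)*6)/3 = ((4*t² + 1)*6)/3 = ((1 + 4*t²)*6)/3 = (6 + 24*t²)/3 = 2 + 8*t²)
E(j) = √j*(2 + 8*j²) (E(j) = (2 + 8*j²)*√j = √j*(2 + 8*j²))
E(11)*(-186) = (√11*(2 + 8*11²))*(-186) = (√11*(2 + 8*121))*(-186) = (√11*(2 + 968))*(-186) = (√11*970)*(-186) = (970*√11)*(-186) = -180420*√11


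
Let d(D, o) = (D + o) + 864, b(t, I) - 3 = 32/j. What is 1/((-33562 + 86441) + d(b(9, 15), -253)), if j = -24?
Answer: 3/160475 ≈ 1.8694e-5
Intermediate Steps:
b(t, I) = 5/3 (b(t, I) = 3 + 32/(-24) = 3 + 32*(-1/24) = 3 - 4/3 = 5/3)
d(D, o) = 864 + D + o
1/((-33562 + 86441) + d(b(9, 15), -253)) = 1/((-33562 + 86441) + (864 + 5/3 - 253)) = 1/(52879 + 1838/3) = 1/(160475/3) = 3/160475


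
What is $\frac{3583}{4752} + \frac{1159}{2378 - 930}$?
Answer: $\frac{1336969}{860112} \approx 1.5544$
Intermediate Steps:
$\frac{3583}{4752} + \frac{1159}{2378 - 930} = 3583 \cdot \frac{1}{4752} + \frac{1159}{1448} = \frac{3583}{4752} + 1159 \cdot \frac{1}{1448} = \frac{3583}{4752} + \frac{1159}{1448} = \frac{1336969}{860112}$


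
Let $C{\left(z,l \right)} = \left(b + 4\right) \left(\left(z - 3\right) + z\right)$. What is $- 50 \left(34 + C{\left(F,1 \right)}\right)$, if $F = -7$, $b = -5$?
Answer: $-2550$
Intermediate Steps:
$C{\left(z,l \right)} = 3 - 2 z$ ($C{\left(z,l \right)} = \left(-5 + 4\right) \left(\left(z - 3\right) + z\right) = - (\left(-3 + z\right) + z) = - (-3 + 2 z) = 3 - 2 z$)
$- 50 \left(34 + C{\left(F,1 \right)}\right) = - 50 \left(34 + \left(3 - -14\right)\right) = - 50 \left(34 + \left(3 + 14\right)\right) = - 50 \left(34 + 17\right) = \left(-50\right) 51 = -2550$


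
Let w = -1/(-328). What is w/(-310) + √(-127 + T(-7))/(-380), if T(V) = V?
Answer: -1/101680 - I*√134/380 ≈ -9.8348e-6 - 0.030463*I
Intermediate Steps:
w = 1/328 (w = -1*(-1/328) = 1/328 ≈ 0.0030488)
w/(-310) + √(-127 + T(-7))/(-380) = (1/328)/(-310) + √(-127 - 7)/(-380) = (1/328)*(-1/310) + √(-134)*(-1/380) = -1/101680 + (I*√134)*(-1/380) = -1/101680 - I*√134/380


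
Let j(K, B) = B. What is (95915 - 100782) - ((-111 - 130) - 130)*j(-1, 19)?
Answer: 2182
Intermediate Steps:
(95915 - 100782) - ((-111 - 130) - 130)*j(-1, 19) = (95915 - 100782) - ((-111 - 130) - 130)*19 = -4867 - (-241 - 130)*19 = -4867 - (-371)*19 = -4867 - 1*(-7049) = -4867 + 7049 = 2182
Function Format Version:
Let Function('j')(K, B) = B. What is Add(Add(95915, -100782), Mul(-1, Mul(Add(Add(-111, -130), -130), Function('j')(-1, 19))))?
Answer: 2182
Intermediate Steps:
Add(Add(95915, -100782), Mul(-1, Mul(Add(Add(-111, -130), -130), Function('j')(-1, 19)))) = Add(Add(95915, -100782), Mul(-1, Mul(Add(Add(-111, -130), -130), 19))) = Add(-4867, Mul(-1, Mul(Add(-241, -130), 19))) = Add(-4867, Mul(-1, Mul(-371, 19))) = Add(-4867, Mul(-1, -7049)) = Add(-4867, 7049) = 2182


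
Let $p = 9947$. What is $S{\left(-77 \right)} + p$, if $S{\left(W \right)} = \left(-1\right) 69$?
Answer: $9878$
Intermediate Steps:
$S{\left(W \right)} = -69$
$S{\left(-77 \right)} + p = -69 + 9947 = 9878$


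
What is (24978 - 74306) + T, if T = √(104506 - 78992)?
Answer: -49328 + √25514 ≈ -49168.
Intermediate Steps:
T = √25514 ≈ 159.73
(24978 - 74306) + T = (24978 - 74306) + √25514 = -49328 + √25514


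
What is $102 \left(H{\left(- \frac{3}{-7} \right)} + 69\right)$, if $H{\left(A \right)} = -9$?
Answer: $6120$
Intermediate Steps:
$102 \left(H{\left(- \frac{3}{-7} \right)} + 69\right) = 102 \left(-9 + 69\right) = 102 \cdot 60 = 6120$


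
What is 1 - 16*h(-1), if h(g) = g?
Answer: 17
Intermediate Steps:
1 - 16*h(-1) = 1 - 16*(-1) = 1 + 16 = 17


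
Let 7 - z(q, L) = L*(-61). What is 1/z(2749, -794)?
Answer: -1/48427 ≈ -2.0650e-5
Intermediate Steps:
z(q, L) = 7 + 61*L (z(q, L) = 7 - L*(-61) = 7 - (-61)*L = 7 + 61*L)
1/z(2749, -794) = 1/(7 + 61*(-794)) = 1/(7 - 48434) = 1/(-48427) = -1/48427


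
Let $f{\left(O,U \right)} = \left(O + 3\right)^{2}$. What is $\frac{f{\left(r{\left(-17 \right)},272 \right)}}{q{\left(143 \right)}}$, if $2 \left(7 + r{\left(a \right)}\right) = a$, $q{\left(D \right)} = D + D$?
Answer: $\frac{625}{1144} \approx 0.54633$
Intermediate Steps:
$q{\left(D \right)} = 2 D$
$r{\left(a \right)} = -7 + \frac{a}{2}$
$f{\left(O,U \right)} = \left(3 + O\right)^{2}$
$\frac{f{\left(r{\left(-17 \right)},272 \right)}}{q{\left(143 \right)}} = \frac{\left(3 + \left(-7 + \frac{1}{2} \left(-17\right)\right)\right)^{2}}{2 \cdot 143} = \frac{\left(3 - \frac{31}{2}\right)^{2}}{286} = \left(3 - \frac{31}{2}\right)^{2} \cdot \frac{1}{286} = \left(- \frac{25}{2}\right)^{2} \cdot \frac{1}{286} = \frac{625}{4} \cdot \frac{1}{286} = \frac{625}{1144}$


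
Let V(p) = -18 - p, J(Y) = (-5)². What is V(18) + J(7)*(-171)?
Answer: -4311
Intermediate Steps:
J(Y) = 25
V(18) + J(7)*(-171) = (-18 - 1*18) + 25*(-171) = (-18 - 18) - 4275 = -36 - 4275 = -4311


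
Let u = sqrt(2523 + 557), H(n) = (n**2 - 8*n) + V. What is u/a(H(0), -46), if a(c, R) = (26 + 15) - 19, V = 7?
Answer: sqrt(770)/11 ≈ 2.5226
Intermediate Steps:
H(n) = 7 + n**2 - 8*n (H(n) = (n**2 - 8*n) + 7 = 7 + n**2 - 8*n)
a(c, R) = 22 (a(c, R) = 41 - 19 = 22)
u = 2*sqrt(770) (u = sqrt(3080) = 2*sqrt(770) ≈ 55.498)
u/a(H(0), -46) = (2*sqrt(770))/22 = (2*sqrt(770))*(1/22) = sqrt(770)/11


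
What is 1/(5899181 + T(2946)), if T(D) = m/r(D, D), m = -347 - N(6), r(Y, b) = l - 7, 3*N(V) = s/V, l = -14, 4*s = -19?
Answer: 1512/8919586637 ≈ 1.6951e-7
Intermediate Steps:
s = -19/4 (s = (¼)*(-19) = -19/4 ≈ -4.7500)
N(V) = -19/(12*V) (N(V) = (-19/(4*V))/3 = -19/(12*V))
r(Y, b) = -21 (r(Y, b) = -14 - 7 = -21)
m = -24965/72 (m = -347 - (-19)/(12*6) = -347 - 1*(-19/72) = -347 + 19/72 = -24965/72 ≈ -346.74)
T(D) = 24965/1512 (T(D) = -24965/72/(-21) = -24965/72*(-1/21) = 24965/1512)
1/(5899181 + T(2946)) = 1/(5899181 + 24965/1512) = 1/(8919586637/1512) = 1512/8919586637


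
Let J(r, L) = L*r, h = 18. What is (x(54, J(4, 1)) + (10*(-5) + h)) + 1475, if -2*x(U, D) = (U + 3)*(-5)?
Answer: 3171/2 ≈ 1585.5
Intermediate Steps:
x(U, D) = 15/2 + 5*U/2 (x(U, D) = -(U + 3)*(-5)/2 = -(3 + U)*(-5)/2 = -(-15 - 5*U)/2 = 15/2 + 5*U/2)
(x(54, J(4, 1)) + (10*(-5) + h)) + 1475 = ((15/2 + (5/2)*54) + (10*(-5) + 18)) + 1475 = ((15/2 + 135) + (-50 + 18)) + 1475 = (285/2 - 32) + 1475 = 221/2 + 1475 = 3171/2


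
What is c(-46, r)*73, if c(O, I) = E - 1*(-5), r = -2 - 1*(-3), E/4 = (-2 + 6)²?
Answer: 5037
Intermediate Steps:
E = 64 (E = 4*(-2 + 6)² = 4*4² = 4*16 = 64)
r = 1 (r = -2 + 3 = 1)
c(O, I) = 69 (c(O, I) = 64 - 1*(-5) = 64 + 5 = 69)
c(-46, r)*73 = 69*73 = 5037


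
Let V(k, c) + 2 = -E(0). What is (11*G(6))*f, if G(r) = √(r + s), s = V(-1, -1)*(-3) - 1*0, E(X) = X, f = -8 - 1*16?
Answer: -528*√3 ≈ -914.52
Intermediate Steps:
f = -24 (f = -8 - 16 = -24)
V(k, c) = -2 (V(k, c) = -2 - 1*0 = -2 + 0 = -2)
s = 6 (s = -2*(-3) - 1*0 = 6 + 0 = 6)
G(r) = √(6 + r) (G(r) = √(r + 6) = √(6 + r))
(11*G(6))*f = (11*√(6 + 6))*(-24) = (11*√12)*(-24) = (11*(2*√3))*(-24) = (22*√3)*(-24) = -528*√3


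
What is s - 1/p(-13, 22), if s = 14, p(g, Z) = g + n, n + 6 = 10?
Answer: 127/9 ≈ 14.111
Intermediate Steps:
n = 4 (n = -6 + 10 = 4)
p(g, Z) = 4 + g (p(g, Z) = g + 4 = 4 + g)
s - 1/p(-13, 22) = 14 - 1/(4 - 13) = 14 - 1/(-9) = 14 - 1*(-1/9) = 14 + 1/9 = 127/9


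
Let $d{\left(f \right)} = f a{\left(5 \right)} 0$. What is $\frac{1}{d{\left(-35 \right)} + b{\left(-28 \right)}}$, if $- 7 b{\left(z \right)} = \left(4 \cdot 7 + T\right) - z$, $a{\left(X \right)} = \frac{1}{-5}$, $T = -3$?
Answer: $- \frac{7}{53} \approx -0.13208$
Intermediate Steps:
$a{\left(X \right)} = - \frac{1}{5}$
$d{\left(f \right)} = 0$ ($d{\left(f \right)} = f \left(- \frac{1}{5}\right) 0 = - \frac{f}{5} \cdot 0 = 0$)
$b{\left(z \right)} = - \frac{25}{7} + \frac{z}{7}$ ($b{\left(z \right)} = - \frac{\left(4 \cdot 7 - 3\right) - z}{7} = - \frac{\left(28 - 3\right) - z}{7} = - \frac{25 - z}{7} = - \frac{25}{7} + \frac{z}{7}$)
$\frac{1}{d{\left(-35 \right)} + b{\left(-28 \right)}} = \frac{1}{0 + \left(- \frac{25}{7} + \frac{1}{7} \left(-28\right)\right)} = \frac{1}{0 - \frac{53}{7}} = \frac{1}{- \frac{53}{7}} = - \frac{7}{53}$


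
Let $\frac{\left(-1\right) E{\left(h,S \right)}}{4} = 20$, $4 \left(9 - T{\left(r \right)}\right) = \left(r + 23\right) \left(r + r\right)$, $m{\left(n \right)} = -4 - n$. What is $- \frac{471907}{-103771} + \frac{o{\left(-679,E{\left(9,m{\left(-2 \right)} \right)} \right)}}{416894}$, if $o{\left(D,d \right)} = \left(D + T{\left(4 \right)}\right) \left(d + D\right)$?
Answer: $\frac{126879510847}{21630753637} \approx 5.8657$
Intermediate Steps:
$T{\left(r \right)} = 9 - \frac{r \left(23 + r\right)}{2}$ ($T{\left(r \right)} = 9 - \frac{\left(r + 23\right) \left(r + r\right)}{4} = 9 - \frac{\left(23 + r\right) 2 r}{4} = 9 - \frac{2 r \left(23 + r\right)}{4} = 9 - \frac{r \left(23 + r\right)}{2}$)
$E{\left(h,S \right)} = -80$ ($E{\left(h,S \right)} = \left(-4\right) 20 = -80$)
$o{\left(D,d \right)} = \left(-45 + D\right) \left(D + d\right)$ ($o{\left(D,d \right)} = \left(D - \left(37 + 8\right)\right) \left(d + D\right) = \left(D - 45\right) \left(D + d\right) = \left(-45 + D\right) \left(D + d\right)$)
$- \frac{471907}{-103771} + \frac{o{\left(-679,E{\left(9,m{\left(-2 \right)} \right)} \right)}}{416894} = - \frac{471907}{-103771} + \frac{\left(-679\right)^{2} - -30555 - -3600 - -54320}{416894} = \left(-471907\right) \left(- \frac{1}{103771}\right) + \left(461041 + 30555 + 3600 + 54320\right) \frac{1}{416894} = \frac{471907}{103771} + 549516 \cdot \frac{1}{416894} = \frac{471907}{103771} + \frac{274758}{208447} = \frac{126879510847}{21630753637}$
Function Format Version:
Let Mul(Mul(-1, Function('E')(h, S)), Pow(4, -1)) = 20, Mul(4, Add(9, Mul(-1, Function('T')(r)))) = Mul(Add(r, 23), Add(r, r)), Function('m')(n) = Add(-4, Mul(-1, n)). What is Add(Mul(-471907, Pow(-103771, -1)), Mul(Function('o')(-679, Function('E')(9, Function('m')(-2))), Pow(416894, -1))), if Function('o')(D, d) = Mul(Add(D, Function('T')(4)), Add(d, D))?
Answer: Rational(126879510847, 21630753637) ≈ 5.8657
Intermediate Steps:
Function('T')(r) = Add(9, Mul(Rational(-1, 2), r, Add(23, r))) (Function('T')(r) = Add(9, Mul(Rational(-1, 4), Mul(Add(r, 23), Add(r, r)))) = Add(9, Mul(Rational(-1, 4), Mul(Add(23, r), Mul(2, r)))) = Add(9, Mul(Rational(-1, 4), Mul(2, r, Add(23, r)))) = Add(9, Mul(Rational(-1, 2), r, Add(23, r))))
Function('E')(h, S) = -80 (Function('E')(h, S) = Mul(-4, 20) = -80)
Function('o')(D, d) = Mul(Add(-45, D), Add(D, d)) (Function('o')(D, d) = Mul(Add(D, Add(9, Mul(Rational(-23, 2), 4), Mul(Rational(-1, 2), Pow(4, 2)))), Add(d, D)) = Mul(Add(D, Add(9, -46, Mul(Rational(-1, 2), 16))), Add(D, d)) = Mul(Add(D, Add(9, -46, -8)), Add(D, d)) = Mul(Add(D, -45), Add(D, d)) = Mul(Add(-45, D), Add(D, d)))
Add(Mul(-471907, Pow(-103771, -1)), Mul(Function('o')(-679, Function('E')(9, Function('m')(-2))), Pow(416894, -1))) = Add(Mul(-471907, Pow(-103771, -1)), Mul(Add(Pow(-679, 2), Mul(-45, -679), Mul(-45, -80), Mul(-679, -80)), Pow(416894, -1))) = Add(Mul(-471907, Rational(-1, 103771)), Mul(Add(461041, 30555, 3600, 54320), Rational(1, 416894))) = Add(Rational(471907, 103771), Mul(549516, Rational(1, 416894))) = Add(Rational(471907, 103771), Rational(274758, 208447)) = Rational(126879510847, 21630753637)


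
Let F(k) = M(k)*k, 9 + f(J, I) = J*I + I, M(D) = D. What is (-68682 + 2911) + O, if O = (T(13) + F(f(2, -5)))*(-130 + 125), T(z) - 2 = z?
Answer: -68726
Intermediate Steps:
T(z) = 2 + z
f(J, I) = -9 + I + I*J (f(J, I) = -9 + (J*I + I) = -9 + (I*J + I) = -9 + (I + I*J) = -9 + I + I*J)
F(k) = k² (F(k) = k*k = k²)
O = -2955 (O = ((2 + 13) + (-9 - 5 - 5*2)²)*(-130 + 125) = (15 + (-9 - 5 - 10)²)*(-5) = (15 + (-24)²)*(-5) = (15 + 576)*(-5) = 591*(-5) = -2955)
(-68682 + 2911) + O = (-68682 + 2911) - 2955 = -65771 - 2955 = -68726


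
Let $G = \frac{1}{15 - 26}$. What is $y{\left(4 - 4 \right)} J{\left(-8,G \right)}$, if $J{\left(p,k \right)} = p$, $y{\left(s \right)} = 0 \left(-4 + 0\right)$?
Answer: $0$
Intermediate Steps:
$G = - \frac{1}{11}$ ($G = \frac{1}{-11} = - \frac{1}{11} \approx -0.090909$)
$y{\left(s \right)} = 0$ ($y{\left(s \right)} = 0 \left(-4\right) = 0$)
$y{\left(4 - 4 \right)} J{\left(-8,G \right)} = 0 \left(-8\right) = 0$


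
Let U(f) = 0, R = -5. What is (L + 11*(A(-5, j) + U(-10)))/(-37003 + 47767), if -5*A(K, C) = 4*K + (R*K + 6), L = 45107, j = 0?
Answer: 12523/2990 ≈ 4.1883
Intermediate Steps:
A(K, C) = -6/5 + K/5 (A(K, C) = -(4*K + (-5*K + 6))/5 = -(4*K + (6 - 5*K))/5 = -(6 - K)/5 = -6/5 + K/5)
(L + 11*(A(-5, j) + U(-10)))/(-37003 + 47767) = (45107 + 11*((-6/5 + (1/5)*(-5)) + 0))/(-37003 + 47767) = (45107 + 11*((-6/5 - 1) + 0))/10764 = (45107 + 11*(-11/5 + 0))*(1/10764) = (45107 + 11*(-11/5))*(1/10764) = (45107 - 121/5)*(1/10764) = (225414/5)*(1/10764) = 12523/2990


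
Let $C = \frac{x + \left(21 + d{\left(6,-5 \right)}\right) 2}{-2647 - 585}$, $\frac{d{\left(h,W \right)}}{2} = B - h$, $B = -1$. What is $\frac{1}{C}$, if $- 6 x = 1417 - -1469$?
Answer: $\frac{3232}{467} \approx 6.9208$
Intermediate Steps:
$x = -481$ ($x = - \frac{1417 - -1469}{6} = - \frac{1417 + 1469}{6} = \left(- \frac{1}{6}\right) 2886 = -481$)
$d{\left(h,W \right)} = -2 - 2 h$ ($d{\left(h,W \right)} = 2 \left(-1 - h\right) = -2 - 2 h$)
$C = \frac{467}{3232}$ ($C = \frac{-481 + \left(21 - 14\right) 2}{-2647 - 585} = \frac{-481 + \left(21 - 14\right) 2}{-3232} = \left(-481 + \left(21 - 14\right) 2\right) \left(- \frac{1}{3232}\right) = \left(-481 + 7 \cdot 2\right) \left(- \frac{1}{3232}\right) = \left(-481 + 14\right) \left(- \frac{1}{3232}\right) = \left(-467\right) \left(- \frac{1}{3232}\right) = \frac{467}{3232} \approx 0.14449$)
$\frac{1}{C} = \frac{1}{\frac{467}{3232}} = \frac{3232}{467}$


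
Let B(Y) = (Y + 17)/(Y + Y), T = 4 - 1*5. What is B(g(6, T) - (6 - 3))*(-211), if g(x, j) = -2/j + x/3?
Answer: -1899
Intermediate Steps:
T = -1 (T = 4 - 5 = -1)
g(x, j) = -2/j + x/3 (g(x, j) = -2/j + x*(1/3) = -2/j + x/3)
B(Y) = (17 + Y)/(2*Y) (B(Y) = (17 + Y)/((2*Y)) = (17 + Y)*(1/(2*Y)) = (17 + Y)/(2*Y))
B(g(6, T) - (6 - 3))*(-211) = ((17 + ((-2/(-1) + (1/3)*6) - (6 - 3)))/(2*((-2/(-1) + (1/3)*6) - (6 - 3))))*(-211) = ((17 + ((-2*(-1) + 2) - 1*3))/(2*((-2*(-1) + 2) - 1*3)))*(-211) = ((17 + ((2 + 2) - 3))/(2*((2 + 2) - 3)))*(-211) = ((17 + (4 - 3))/(2*(4 - 3)))*(-211) = ((1/2)*(17 + 1)/1)*(-211) = ((1/2)*1*18)*(-211) = 9*(-211) = -1899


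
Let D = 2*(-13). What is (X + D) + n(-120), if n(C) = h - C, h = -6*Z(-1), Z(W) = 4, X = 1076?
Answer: 1146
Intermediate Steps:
h = -24 (h = -6*4 = -24)
n(C) = -24 - C
D = -26
(X + D) + n(-120) = (1076 - 26) + (-24 - 1*(-120)) = 1050 + (-24 + 120) = 1050 + 96 = 1146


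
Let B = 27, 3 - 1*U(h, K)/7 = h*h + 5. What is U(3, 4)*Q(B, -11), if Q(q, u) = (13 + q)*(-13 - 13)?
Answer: 80080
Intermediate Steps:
U(h, K) = -14 - 7*h² (U(h, K) = 21 - 7*(h*h + 5) = 21 - 7*(h² + 5) = 21 - 7*(5 + h²) = 21 + (-35 - 7*h²) = -14 - 7*h²)
Q(q, u) = -338 - 26*q (Q(q, u) = (13 + q)*(-26) = -338 - 26*q)
U(3, 4)*Q(B, -11) = (-14 - 7*3²)*(-338 - 26*27) = (-14 - 7*9)*(-338 - 702) = (-14 - 63)*(-1040) = -77*(-1040) = 80080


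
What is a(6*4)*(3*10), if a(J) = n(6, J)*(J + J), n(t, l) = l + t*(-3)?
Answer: 8640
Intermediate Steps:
n(t, l) = l - 3*t
a(J) = 2*J*(-18 + J) (a(J) = (J - 3*6)*(J + J) = (J - 18)*(2*J) = (-18 + J)*(2*J) = 2*J*(-18 + J))
a(6*4)*(3*10) = (2*(6*4)*(-18 + 6*4))*(3*10) = (2*24*(-18 + 24))*30 = (2*24*6)*30 = 288*30 = 8640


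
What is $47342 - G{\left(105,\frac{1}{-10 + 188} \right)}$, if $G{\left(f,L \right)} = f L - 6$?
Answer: $\frac{8427839}{178} \approx 47347.0$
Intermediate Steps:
$G{\left(f,L \right)} = -6 + L f$ ($G{\left(f,L \right)} = L f - 6 = -6 + L f$)
$47342 - G{\left(105,\frac{1}{-10 + 188} \right)} = 47342 - \left(-6 + \frac{1}{-10 + 188} \cdot 105\right) = 47342 - \left(-6 + \frac{1}{178} \cdot 105\right) = 47342 - \left(-6 + \frac{105}{178}\right) = 47342 - - \frac{963}{178} = 47342 + \frac{963}{178} = \frac{8427839}{178}$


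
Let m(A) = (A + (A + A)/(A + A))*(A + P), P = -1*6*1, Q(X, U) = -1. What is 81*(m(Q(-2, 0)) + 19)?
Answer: 1539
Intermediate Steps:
P = -6 (P = -6*1 = -6)
m(A) = (1 + A)*(-6 + A) (m(A) = (A + (A + A)/(A + A))*(A - 6) = (A + (2*A)/((2*A)))*(-6 + A) = (A + (2*A)*(1/(2*A)))*(-6 + A) = (A + 1)*(-6 + A) = (1 + A)*(-6 + A))
81*(m(Q(-2, 0)) + 19) = 81*((-6 + (-1)² - 5*(-1)) + 19) = 81*((-6 + 1 + 5) + 19) = 81*(0 + 19) = 81*19 = 1539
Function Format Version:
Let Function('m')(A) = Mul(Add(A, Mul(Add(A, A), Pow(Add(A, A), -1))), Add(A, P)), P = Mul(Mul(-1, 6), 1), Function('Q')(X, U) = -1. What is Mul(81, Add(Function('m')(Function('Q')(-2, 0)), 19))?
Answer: 1539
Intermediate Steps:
P = -6 (P = Mul(-6, 1) = -6)
Function('m')(A) = Mul(Add(1, A), Add(-6, A)) (Function('m')(A) = Mul(Add(A, Mul(Add(A, A), Pow(Add(A, A), -1))), Add(A, -6)) = Mul(Add(A, Mul(Mul(2, A), Pow(Mul(2, A), -1))), Add(-6, A)) = Mul(Add(A, Mul(Mul(2, A), Mul(Rational(1, 2), Pow(A, -1)))), Add(-6, A)) = Mul(Add(A, 1), Add(-6, A)) = Mul(Add(1, A), Add(-6, A)))
Mul(81, Add(Function('m')(Function('Q')(-2, 0)), 19)) = Mul(81, Add(Add(-6, Pow(-1, 2), Mul(-5, -1)), 19)) = Mul(81, Add(Add(-6, 1, 5), 19)) = Mul(81, Add(0, 19)) = Mul(81, 19) = 1539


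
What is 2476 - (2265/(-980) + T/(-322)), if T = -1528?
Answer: 11150835/4508 ≈ 2473.6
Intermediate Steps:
2476 - (2265/(-980) + T/(-322)) = 2476 - (2265/(-980) - 1528/(-322)) = 2476 - (2265*(-1/980) - 1528*(-1/322)) = 2476 - (-453/196 + 764/161) = 2476 - 1*10973/4508 = 2476 - 10973/4508 = 11150835/4508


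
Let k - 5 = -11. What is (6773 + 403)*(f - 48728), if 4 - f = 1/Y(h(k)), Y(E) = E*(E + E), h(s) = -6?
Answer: -1048930571/3 ≈ -3.4964e+8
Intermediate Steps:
k = -6 (k = 5 - 11 = -6)
Y(E) = 2*E² (Y(E) = E*(2*E) = 2*E²)
f = 287/72 (f = 4 - 1/(2*(-6)²) = 4 - 1/(2*36) = 4 - 1/72 = 287/72 ≈ 3.9861)
(6773 + 403)*(f - 48728) = (6773 + 403)*(287/72 - 48728) = 7176*(-3508129/72) = -1048930571/3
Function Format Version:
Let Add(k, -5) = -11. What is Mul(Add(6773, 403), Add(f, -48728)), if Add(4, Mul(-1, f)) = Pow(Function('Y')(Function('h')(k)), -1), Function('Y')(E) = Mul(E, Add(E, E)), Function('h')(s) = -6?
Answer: Rational(-1048930571, 3) ≈ -3.4964e+8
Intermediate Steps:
k = -6 (k = Add(5, -11) = -6)
Function('Y')(E) = Mul(2, Pow(E, 2)) (Function('Y')(E) = Mul(E, Mul(2, E)) = Mul(2, Pow(E, 2)))
f = Rational(287, 72) (f = Add(4, Mul(-1, Pow(Mul(2, Pow(-6, 2)), -1))) = Add(4, Mul(-1, Pow(Mul(2, 36), -1))) = Add(4, Mul(-1, Pow(72, -1))) = Add(4, Mul(-1, Rational(1, 72))) = Add(4, Rational(-1, 72)) = Rational(287, 72) ≈ 3.9861)
Mul(Add(6773, 403), Add(f, -48728)) = Mul(Add(6773, 403), Add(Rational(287, 72), -48728)) = Mul(7176, Rational(-3508129, 72)) = Rational(-1048930571, 3)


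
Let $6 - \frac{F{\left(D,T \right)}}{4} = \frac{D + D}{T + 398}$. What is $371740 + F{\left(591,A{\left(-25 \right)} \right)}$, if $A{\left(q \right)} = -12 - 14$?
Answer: $\frac{11524290}{31} \approx 3.7175 \cdot 10^{5}$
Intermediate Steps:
$A{\left(q \right)} = -26$ ($A{\left(q \right)} = -12 - 14 = -26$)
$F{\left(D,T \right)} = 24 - \frac{8 D}{398 + T}$ ($F{\left(D,T \right)} = 24 - 4 \frac{D + D}{T + 398} = 24 - 4 \frac{2 D}{398 + T} = 24 - \frac{8 D}{398 + T}$)
$371740 + F{\left(591,A{\left(-25 \right)} \right)} = 371740 + \frac{8 \left(1194 - 591 + 3 \left(-26\right)\right)}{398 - 26} = 371740 + \frac{8 \left(1194 - 591 - 78\right)}{372} = 371740 + 8 \cdot \frac{1}{372} \cdot 525 = 371740 + \frac{350}{31} = \frac{11524290}{31}$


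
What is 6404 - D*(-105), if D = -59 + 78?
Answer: 8399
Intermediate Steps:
D = 19
6404 - D*(-105) = 6404 - 19*(-105) = 6404 - 1*(-1995) = 6404 + 1995 = 8399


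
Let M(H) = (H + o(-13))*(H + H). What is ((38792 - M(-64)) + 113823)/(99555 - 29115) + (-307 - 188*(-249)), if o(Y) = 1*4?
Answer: 655191427/14088 ≈ 46507.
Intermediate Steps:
o(Y) = 4
M(H) = 2*H*(4 + H) (M(H) = (H + 4)*(H + H) = (4 + H)*(2*H) = 2*H*(4 + H))
((38792 - M(-64)) + 113823)/(99555 - 29115) + (-307 - 188*(-249)) = ((38792 - 2*(-64)*(4 - 64)) + 113823)/(99555 - 29115) + (-307 - 188*(-249)) = ((38792 - 2*(-64)*(-60)) + 113823)/70440 + (-307 + 46812) = ((38792 - 1*7680) + 113823)*(1/70440) + 46505 = ((38792 - 7680) + 113823)*(1/70440) + 46505 = (31112 + 113823)*(1/70440) + 46505 = 144935*(1/70440) + 46505 = 28987/14088 + 46505 = 655191427/14088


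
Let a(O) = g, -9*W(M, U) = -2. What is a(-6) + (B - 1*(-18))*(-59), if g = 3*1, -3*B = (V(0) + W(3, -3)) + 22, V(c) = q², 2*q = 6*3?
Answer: 26218/27 ≈ 971.04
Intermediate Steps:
q = 9 (q = (6*3)/2 = (½)*18 = 9)
W(M, U) = 2/9 (W(M, U) = -⅑*(-2) = 2/9)
V(c) = 81 (V(c) = 9² = 81)
B = -929/27 (B = -((81 + 2/9) + 22)/3 = -(731/9 + 22)/3 = -⅓*929/9 = -929/27 ≈ -34.407)
g = 3
a(O) = 3
a(-6) + (B - 1*(-18))*(-59) = 3 + (-929/27 - 1*(-18))*(-59) = 3 + (-929/27 + 18)*(-59) = 3 - 443/27*(-59) = 3 + 26137/27 = 26218/27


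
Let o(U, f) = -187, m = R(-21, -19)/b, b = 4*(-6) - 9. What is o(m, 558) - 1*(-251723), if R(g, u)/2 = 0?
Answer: 251536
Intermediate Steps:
R(g, u) = 0 (R(g, u) = 2*0 = 0)
b = -33 (b = -24 - 9 = -33)
m = 0 (m = 0/(-33) = 0*(-1/33) = 0)
o(m, 558) - 1*(-251723) = -187 - 1*(-251723) = -187 + 251723 = 251536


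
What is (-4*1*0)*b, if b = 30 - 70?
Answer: 0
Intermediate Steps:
b = -40
(-4*1*0)*b = (-4*1*0)*(-40) = -4*0*(-40) = 0*(-40) = 0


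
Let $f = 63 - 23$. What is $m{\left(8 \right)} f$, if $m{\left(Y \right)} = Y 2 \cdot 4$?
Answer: $2560$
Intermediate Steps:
$f = 40$
$m{\left(Y \right)} = 8 Y$ ($m{\left(Y \right)} = 2 Y 4 = 8 Y$)
$m{\left(8 \right)} f = 8 \cdot 8 \cdot 40 = 64 \cdot 40 = 2560$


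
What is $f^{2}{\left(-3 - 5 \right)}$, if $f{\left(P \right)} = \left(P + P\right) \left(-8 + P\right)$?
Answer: $65536$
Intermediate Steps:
$f{\left(P \right)} = 2 P \left(-8 + P\right)$
$f^{2}{\left(-3 - 5 \right)} = \left(2 \left(-3 - 5\right) \left(-8 - 8\right)\right)^{2} = \left(2 \left(-8\right) \left(-8 - 8\right)\right)^{2} = \left(2 \left(-8\right) \left(-16\right)\right)^{2} = 256^{2} = 65536$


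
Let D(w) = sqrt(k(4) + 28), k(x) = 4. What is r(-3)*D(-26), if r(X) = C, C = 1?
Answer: 4*sqrt(2) ≈ 5.6569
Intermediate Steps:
r(X) = 1
D(w) = 4*sqrt(2) (D(w) = sqrt(4 + 28) = sqrt(32) = 4*sqrt(2))
r(-3)*D(-26) = 1*(4*sqrt(2)) = 4*sqrt(2)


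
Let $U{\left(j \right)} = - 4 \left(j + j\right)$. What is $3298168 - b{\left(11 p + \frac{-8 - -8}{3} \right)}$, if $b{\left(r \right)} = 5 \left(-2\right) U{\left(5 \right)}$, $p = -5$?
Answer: $3297768$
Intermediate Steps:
$U{\left(j \right)} = - 8 j$ ($U{\left(j \right)} = - 4 \cdot 2 j = - 8 j$)
$b{\left(r \right)} = 400$ ($b{\left(r \right)} = 5 \left(-2\right) \left(\left(-8\right) 5\right) = \left(-10\right) \left(-40\right) = 400$)
$3298168 - b{\left(11 p + \frac{-8 - -8}{3} \right)} = 3298168 - 400 = 3297768$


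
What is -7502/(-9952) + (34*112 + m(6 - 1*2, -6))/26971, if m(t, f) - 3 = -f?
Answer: 120161613/134207696 ≈ 0.89534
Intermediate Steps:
m(t, f) = 3 - f
-7502/(-9952) + (34*112 + m(6 - 1*2, -6))/26971 = -7502/(-9952) + (34*112 + (3 - 1*(-6)))/26971 = -7502*(-1/9952) + (3808 + (3 + 6))*(1/26971) = 3751/4976 + (3808 + 9)*(1/26971) = 3751/4976 + 3817*(1/26971) = 3751/4976 + 3817/26971 = 120161613/134207696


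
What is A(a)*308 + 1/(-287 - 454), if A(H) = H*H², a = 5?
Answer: 28528499/741 ≈ 38500.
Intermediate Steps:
A(H) = H³
A(a)*308 + 1/(-287 - 454) = 5³*308 + 1/(-287 - 454) = 125*308 + 1/(-741) = 38500 - 1/741 = 28528499/741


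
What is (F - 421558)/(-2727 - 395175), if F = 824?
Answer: 210367/198951 ≈ 1.0574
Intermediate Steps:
(F - 421558)/(-2727 - 395175) = (824 - 421558)/(-2727 - 395175) = -420734/(-397902) = -420734*(-1/397902) = 210367/198951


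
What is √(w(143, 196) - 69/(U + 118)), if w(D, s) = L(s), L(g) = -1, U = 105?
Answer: 2*I*√16279/223 ≈ 1.1443*I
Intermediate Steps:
w(D, s) = -1
√(w(143, 196) - 69/(U + 118)) = √(-1 - 69/(105 + 118)) = √(-1 - 69/223) = √(-292/223) = 2*I*√16279/223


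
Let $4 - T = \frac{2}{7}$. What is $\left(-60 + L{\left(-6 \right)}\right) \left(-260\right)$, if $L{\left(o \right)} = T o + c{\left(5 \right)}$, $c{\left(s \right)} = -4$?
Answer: $\frac{157040}{7} \approx 22434.0$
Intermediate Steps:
$T = \frac{26}{7}$ ($T = 4 - \frac{2}{7} = \frac{26}{7} \approx 3.7143$)
$L{\left(o \right)} = -4 + \frac{26 o}{7}$ ($L{\left(o \right)} = \frac{26 o}{7} - 4 = -4 + \frac{26 o}{7}$)
$\left(-60 + L{\left(-6 \right)}\right) \left(-260\right) = \left(-60 + \left(-4 + \frac{26}{7} \left(-6\right)\right)\right) \left(-260\right) = \left(-60 - \frac{184}{7}\right) \left(-260\right) = \left(- \frac{604}{7}\right) \left(-260\right) = \frac{157040}{7}$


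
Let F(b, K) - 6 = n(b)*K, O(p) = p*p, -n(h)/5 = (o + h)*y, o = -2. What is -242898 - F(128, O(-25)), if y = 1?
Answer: 150846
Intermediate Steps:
n(h) = 10 - 5*h (n(h) = -5*(-2 + h) = 10 - 5*h)
O(p) = p**2
F(b, K) = 6 + K*(10 - 5*b) (F(b, K) = 6 + (10 - 5*b)*K = 6 + K*(10 - 5*b))
-242898 - F(128, O(-25)) = -242898 - (6 - 5*(-25)**2*(-2 + 128)) = -242898 - (6 - 5*625*126) = -242898 - (6 - 393750) = -242898 - 1*(-393744) = -242898 + 393744 = 150846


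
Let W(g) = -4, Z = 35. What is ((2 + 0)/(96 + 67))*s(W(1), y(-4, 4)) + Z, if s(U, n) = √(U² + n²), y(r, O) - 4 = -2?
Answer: 35 + 4*√5/163 ≈ 35.055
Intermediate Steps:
y(r, O) = 2 (y(r, O) = 4 - 2 = 2)
((2 + 0)/(96 + 67))*s(W(1), y(-4, 4)) + Z = ((2 + 0)/(96 + 67))*√((-4)² + 2²) + 35 = (2/163)*√(16 + 4) + 35 = (2*(1/163))*√20 + 35 = 2*(2*√5)/163 + 35 = 4*√5/163 + 35 = 35 + 4*√5/163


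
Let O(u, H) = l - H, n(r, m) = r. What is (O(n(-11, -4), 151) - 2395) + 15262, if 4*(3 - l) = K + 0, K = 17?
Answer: 50859/4 ≈ 12715.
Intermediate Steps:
l = -5/4 (l = 3 - (17 + 0)/4 = 3 - ¼*17 = 3 - 17/4 = -5/4 ≈ -1.2500)
O(u, H) = -5/4 - H
(O(n(-11, -4), 151) - 2395) + 15262 = ((-5/4 - 1*151) - 2395) + 15262 = ((-5/4 - 151) - 2395) + 15262 = (-609/4 - 2395) + 15262 = -10189/4 + 15262 = 50859/4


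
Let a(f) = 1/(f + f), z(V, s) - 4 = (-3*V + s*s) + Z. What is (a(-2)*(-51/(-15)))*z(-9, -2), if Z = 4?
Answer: -663/20 ≈ -33.150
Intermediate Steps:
z(V, s) = 8 + s² - 3*V (z(V, s) = 4 + ((-3*V + s*s) + 4) = 4 + ((-3*V + s²) + 4) = 4 + ((s² - 3*V) + 4) = 4 + (4 + s² - 3*V) = 8 + s² - 3*V)
a(f) = 1/(2*f)
(a(-2)*(-51/(-15)))*z(-9, -2) = (((½)/(-2))*(-51/(-15)))*(8 + (-2)² - 3*(-9)) = (((½)*(-½))*(-51*(-1/15)))*(8 + 4 + 27) = -¼*17/5*39 = -17/20*39 = -663/20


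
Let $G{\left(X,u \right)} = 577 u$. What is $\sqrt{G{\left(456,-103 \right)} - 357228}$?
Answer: $i \sqrt{416659} \approx 645.49 i$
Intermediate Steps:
$\sqrt{G{\left(456,-103 \right)} - 357228} = \sqrt{577 \left(-103\right) - 357228} = \sqrt{-59431 - 357228} = \sqrt{-416659} = i \sqrt{416659}$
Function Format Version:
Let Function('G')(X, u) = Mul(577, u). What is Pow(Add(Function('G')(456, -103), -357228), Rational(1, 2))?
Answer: Mul(I, Pow(416659, Rational(1, 2))) ≈ Mul(645.49, I)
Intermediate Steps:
Pow(Add(Function('G')(456, -103), -357228), Rational(1, 2)) = Pow(Add(Mul(577, -103), -357228), Rational(1, 2)) = Pow(Add(-59431, -357228), Rational(1, 2)) = Pow(-416659, Rational(1, 2)) = Mul(I, Pow(416659, Rational(1, 2)))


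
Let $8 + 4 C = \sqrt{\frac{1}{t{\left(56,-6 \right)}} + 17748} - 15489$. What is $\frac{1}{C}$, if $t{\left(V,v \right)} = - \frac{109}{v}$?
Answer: $- \frac{6756692}{26175179443} - \frac{4 \sqrt{210864642}}{26175179443} \approx -0.00026035$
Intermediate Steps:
$C = - \frac{15497}{4} + \frac{\sqrt{210864642}}{436}$ ($C = -2 + \frac{\sqrt{\frac{1}{\left(-109\right) \frac{1}{-6}} + 17748} - 15489}{4} = -2 + \frac{\sqrt{\frac{1}{\left(-109\right) \left(- \frac{1}{6}\right)} + 17748} - 15489}{4} = -2 + \frac{\sqrt{\frac{1}{\frac{109}{6}} + 17748} - 15489}{4} = -2 + \frac{\sqrt{\frac{6}{109} + 17748} - 15489}{4} = -2 + \frac{\sqrt{\frac{1934538}{109}} - 15489}{4} = -2 + \frac{\frac{\sqrt{210864642}}{109} - 15489}{4} = -2 + \frac{-15489 + \frac{\sqrt{210864642}}{109}}{4} = -2 - \left(\frac{15489}{4} - \frac{\sqrt{210864642}}{436}\right) = - \frac{15497}{4} + \frac{\sqrt{210864642}}{436} \approx -3840.9$)
$\frac{1}{C} = \frac{1}{- \frac{15497}{4} + \frac{\sqrt{210864642}}{436}}$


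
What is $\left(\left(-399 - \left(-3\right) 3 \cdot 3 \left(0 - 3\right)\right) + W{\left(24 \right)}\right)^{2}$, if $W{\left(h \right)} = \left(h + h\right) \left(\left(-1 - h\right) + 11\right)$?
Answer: $1327104$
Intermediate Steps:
$W{\left(h \right)} = 2 h \left(10 - h\right)$
$\left(\left(-399 - \left(-3\right) 3 \cdot 3 \left(0 - 3\right)\right) + W{\left(24 \right)}\right)^{2} = \left(\left(-399 - \left(-3\right) 3 \cdot 3 \left(0 - 3\right)\right) + 2 \cdot 24 \left(10 - 24\right)\right)^{2} = \left(\left(-399 - - 9 \cdot 3 \left(-3\right)\right) + 2 \cdot 24 \left(10 - 24\right)\right)^{2} = \left(\left(-399 - \left(-9\right) \left(-9\right)\right) + 2 \cdot 24 \left(-14\right)\right)^{2} = \left(\left(-399 - 81\right) - 672\right)^{2} = \left(-480 - 672\right)^{2} = \left(-1152\right)^{2} = 1327104$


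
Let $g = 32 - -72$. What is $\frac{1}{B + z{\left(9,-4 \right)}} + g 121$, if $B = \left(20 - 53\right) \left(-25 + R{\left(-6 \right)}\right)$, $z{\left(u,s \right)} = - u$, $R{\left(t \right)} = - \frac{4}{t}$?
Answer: $\frac{9991697}{794} \approx 12584.0$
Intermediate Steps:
$B = 803$ ($B = \left(20 - 53\right) \left(-25 - \frac{4}{-6}\right) = - 33 \left(-25 - - \frac{2}{3}\right) = - 33 \left(-25 + \frac{2}{3}\right) = \left(-33\right) \left(- \frac{73}{3}\right) = 803$)
$g = 104$ ($g = 32 + 72 = 104$)
$\frac{1}{B + z{\left(9,-4 \right)}} + g 121 = \frac{1}{803 - 9} + 104 \cdot 121 = \frac{1}{803 - 9} + 12584 = \frac{1}{794} + 12584 = \frac{9991697}{794}$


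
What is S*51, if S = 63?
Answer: 3213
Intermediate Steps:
S*51 = 63*51 = 3213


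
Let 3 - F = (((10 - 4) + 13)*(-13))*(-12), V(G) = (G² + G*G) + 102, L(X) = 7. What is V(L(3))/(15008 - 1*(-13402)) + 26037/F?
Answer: -8212433/934689 ≈ -8.7863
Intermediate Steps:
V(G) = 102 + 2*G² (V(G) = (G² + G²) + 102 = 2*G² + 102 = 102 + 2*G²)
F = -2961 (F = 3 - ((10 - 4) + 13)*(-13)*(-12) = 3 - (6 + 13)*(-13)*(-12) = 3 - 19*(-13)*(-12) = 3 - (-247)*(-12) = 3 - 1*2964 = 3 - 2964 = -2961)
V(L(3))/(15008 - 1*(-13402)) + 26037/F = (102 + 2*7²)/(15008 - 1*(-13402)) + 26037/(-2961) = (102 + 2*49)/(15008 + 13402) + 26037*(-1/2961) = (102 + 98)/28410 - 2893/329 = 200*(1/28410) - 2893/329 = 20/2841 - 2893/329 = -8212433/934689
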